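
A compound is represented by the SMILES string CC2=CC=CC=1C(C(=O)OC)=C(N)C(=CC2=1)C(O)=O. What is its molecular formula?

C14H13NO4

Walk through each heavy atom and fill implicit hydrogens from standard valence (C 4, N 3, O 2, S 2, halogen 1):
  atom 1: C, bond orders sum to 1 (valence 4) → 3 H
  atom 2: C, bond orders sum to 4 (valence 4) → 0 H
  atom 3: C, bond orders sum to 3 (valence 4) → 1 H
  atom 4: C, bond orders sum to 3 (valence 4) → 1 H
  atom 5: C, bond orders sum to 3 (valence 4) → 1 H
  atom 6: C, bond orders sum to 4 (valence 4) → 0 H
  atom 7: C, bond orders sum to 4 (valence 4) → 0 H
  atom 8: C, bond orders sum to 4 (valence 4) → 0 H
  atom 9: O, bond orders sum to 2 (valence 2) → 0 H
  atom 10: O, bond orders sum to 2 (valence 2) → 0 H
  atom 11: C, bond orders sum to 1 (valence 4) → 3 H
  atom 12: C, bond orders sum to 4 (valence 4) → 0 H
  atom 13: N, bond orders sum to 1 (valence 3) → 2 H
  atom 14: C, bond orders sum to 4 (valence 4) → 0 H
  atom 15: C, bond orders sum to 3 (valence 4) → 1 H
  atom 16: C, bond orders sum to 4 (valence 4) → 0 H
  atom 17: C, bond orders sum to 4 (valence 4) → 0 H
  atom 18: O, bond orders sum to 1 (valence 2) → 1 H
  atom 19: O, bond orders sum to 2 (valence 2) → 0 H
Totals → C:14, H:13, N:1, O:4.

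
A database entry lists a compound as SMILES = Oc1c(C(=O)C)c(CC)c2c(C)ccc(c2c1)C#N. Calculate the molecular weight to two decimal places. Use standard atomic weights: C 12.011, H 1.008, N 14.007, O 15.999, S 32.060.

253.30 g/mol

First, the molecular formula is C16H15NO2 (counting implicit H from valence).
  C: 16 × 12.011 = 192.176
  H: 15 × 1.008 = 15.120
  N: 1 × 14.007 = 14.007
  O: 2 × 15.999 = 31.998
Sum: 16×12.011 + 15×1.008 + 1×14.007 + 2×15.999 = 253.301 → 253.30 g/mol.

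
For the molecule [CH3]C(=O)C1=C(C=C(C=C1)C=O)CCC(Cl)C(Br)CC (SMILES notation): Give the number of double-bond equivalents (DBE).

Molecular formula: C15H18BrClO2.
DoU = (2C + 2 + N − H − X) / 2, where X is the halogen count and O/S are ignored.
    = (2·15 + 2 + 0 − 18 − 2) / 2 = 12 / 2 = 6.

6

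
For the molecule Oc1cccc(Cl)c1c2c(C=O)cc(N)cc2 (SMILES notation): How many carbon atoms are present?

Count every carbon token in the SMILES (each C, including those in ring-closure positions and inside branches).
Carbon count: 13.

13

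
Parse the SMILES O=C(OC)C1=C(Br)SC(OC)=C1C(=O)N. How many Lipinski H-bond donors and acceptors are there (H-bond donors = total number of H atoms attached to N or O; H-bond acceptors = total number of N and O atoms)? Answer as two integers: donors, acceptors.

Donors: find every N or O and count the H atoms it carries.
  atom 1 (O): bond orders sum to 2 → 0 H
  atom 3 (O): bond orders sum to 2 → 0 H
  atom 10 (O): bond orders sum to 2 → 0 H
  atom 14 (O): bond orders sum to 2 → 0 H
  atom 15 (N): bond orders sum to 1 → 2 H
Lipinski HBD = 2.
Acceptors: N atoms = 1, O atoms = 4 → HBA = 5.

2, 5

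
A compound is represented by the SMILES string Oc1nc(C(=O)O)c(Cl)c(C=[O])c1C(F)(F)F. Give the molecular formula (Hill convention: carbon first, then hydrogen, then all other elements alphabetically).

Walk through each heavy atom and fill implicit hydrogens from standard valence (C 4, N 3, O 2, S 2, halogen 1); for lowercase aromatic atoms, an aromatic c carries 1 H when it has two neighbours and 0 H with three, and aromatic n carries 0 H:
  atom 1: O, bond orders sum to 1 (valence 2) → 1 H
  atom 2: aromatic c, 3 neighbours → 0 H
  atom 3: aromatic n, 2 neighbours → 0 H
  atom 4: aromatic c, 3 neighbours → 0 H
  atom 5: C, bond orders sum to 4 (valence 4) → 0 H
  atom 6: O, bond orders sum to 2 (valence 2) → 0 H
  atom 7: O, bond orders sum to 1 (valence 2) → 1 H
  atom 8: aromatic c, 3 neighbours → 0 H
  atom 9: Cl (halogen, monovalent) → 0 H
  atom 10: aromatic c, 3 neighbours → 0 H
  atom 11: C, bond orders sum to 3 (valence 4) → 1 H
  atom 12: O with explicit H count 0
  atom 13: aromatic c, 3 neighbours → 0 H
  atom 14: C, bond orders sum to 4 (valence 4) → 0 H
  atom 15: F (halogen, monovalent) → 0 H
  atom 16: F (halogen, monovalent) → 0 H
  atom 17: F (halogen, monovalent) → 0 H
Totals → C:8, H:3, Cl:1, F:3, N:1, O:4.
In Hill order: C8H3ClF3NO4.

C8H3ClF3NO4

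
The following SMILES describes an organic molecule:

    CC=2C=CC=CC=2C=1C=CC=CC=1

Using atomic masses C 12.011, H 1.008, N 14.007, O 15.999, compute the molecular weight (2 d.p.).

First, the molecular formula is C13H12 (counting implicit H from valence).
  C: 13 × 12.011 = 156.143
  H: 12 × 1.008 = 12.096
Sum: 13×12.011 + 12×1.008 = 168.239 → 168.24 g/mol.

168.24 g/mol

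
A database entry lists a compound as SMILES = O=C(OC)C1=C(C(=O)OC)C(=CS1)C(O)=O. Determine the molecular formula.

Walk through each heavy atom and fill implicit hydrogens from standard valence (C 4, N 3, O 2, S 2, halogen 1):
  atom 1: O, bond orders sum to 2 (valence 2) → 0 H
  atom 2: C, bond orders sum to 4 (valence 4) → 0 H
  atom 3: O, bond orders sum to 2 (valence 2) → 0 H
  atom 4: C, bond orders sum to 1 (valence 4) → 3 H
  atom 5: C, bond orders sum to 4 (valence 4) → 0 H
  atom 6: C, bond orders sum to 4 (valence 4) → 0 H
  atom 7: C, bond orders sum to 4 (valence 4) → 0 H
  atom 8: O, bond orders sum to 2 (valence 2) → 0 H
  atom 9: O, bond orders sum to 2 (valence 2) → 0 H
  atom 10: C, bond orders sum to 1 (valence 4) → 3 H
  atom 11: C, bond orders sum to 4 (valence 4) → 0 H
  atom 12: C, bond orders sum to 3 (valence 4) → 1 H
  atom 13: S, bond orders sum to 2 (valence 2) → 0 H
  atom 14: C, bond orders sum to 4 (valence 4) → 0 H
  atom 15: O, bond orders sum to 1 (valence 2) → 1 H
  atom 16: O, bond orders sum to 2 (valence 2) → 0 H
Totals → C:9, H:8, O:6, S:1.
In Hill order: C9H8O6S.

C9H8O6S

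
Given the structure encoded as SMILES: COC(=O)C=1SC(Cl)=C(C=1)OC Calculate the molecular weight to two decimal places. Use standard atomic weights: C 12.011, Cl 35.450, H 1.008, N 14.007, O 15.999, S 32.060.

206.64 g/mol

First, the molecular formula is C7H7ClO3S (counting implicit H from valence).
  C: 7 × 12.011 = 84.077
  Cl: 1 × 35.450 = 35.450
  H: 7 × 1.008 = 7.056
  O: 3 × 15.999 = 47.997
  S: 1 × 32.060 = 32.060
Sum: 7×12.011 + 1×35.450 + 7×1.008 + 3×15.999 + 1×32.060 = 206.640 → 206.64 g/mol.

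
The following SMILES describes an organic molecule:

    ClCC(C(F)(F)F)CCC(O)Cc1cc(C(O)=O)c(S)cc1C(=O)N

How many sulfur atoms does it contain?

1

Scan the SMILES for S atoms (remember two-letter symbols like Cl and Br are single atoms).
Sulfur count: 1.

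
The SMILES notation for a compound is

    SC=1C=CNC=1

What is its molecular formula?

Walk through each heavy atom and fill implicit hydrogens from standard valence (C 4, N 3, O 2, S 2, halogen 1):
  atom 1: S, bond orders sum to 1 (valence 2) → 1 H
  atom 2: C, bond orders sum to 4 (valence 4) → 0 H
  atom 3: C, bond orders sum to 3 (valence 4) → 1 H
  atom 4: C, bond orders sum to 3 (valence 4) → 1 H
  atom 5: N, bond orders sum to 2 (valence 3) → 1 H
  atom 6: C, bond orders sum to 3 (valence 4) → 1 H
Totals → C:4, H:5, N:1, S:1.

C4H5NS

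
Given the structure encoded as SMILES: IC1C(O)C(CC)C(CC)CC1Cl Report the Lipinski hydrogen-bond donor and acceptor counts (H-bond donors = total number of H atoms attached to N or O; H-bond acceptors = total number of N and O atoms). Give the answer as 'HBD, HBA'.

Donors: find every N or O and count the H atoms it carries.
  atom 4 (O): bond orders sum to 1 → 1 H
Lipinski HBD = 1.
Acceptors: N atoms = 0, O atoms = 1 → HBA = 1.

1, 1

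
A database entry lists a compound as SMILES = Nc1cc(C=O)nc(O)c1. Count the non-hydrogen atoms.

Every atom symbol written in the SMILES (organic subset) is one heavy atom; implicit H are not written.
Heavy atoms by element → C:6, N:2, O:2.
Total: 10.

10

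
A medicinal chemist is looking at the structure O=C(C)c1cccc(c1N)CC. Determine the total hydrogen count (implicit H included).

13

Walk through each heavy atom and fill implicit hydrogens from standard valence (C 4, N 3, O 2, S 2, halogen 1); for lowercase aromatic atoms, an aromatic c carries 1 H when it has two neighbours and 0 H with three, and aromatic n carries 0 H:
  atom 1: O, bond orders sum to 2 (valence 2) → 0 H
  atom 2: C, bond orders sum to 4 (valence 4) → 0 H
  atom 3: C, bond orders sum to 1 (valence 4) → 3 H
  atom 4: aromatic c, 3 neighbours → 0 H
  atom 5: aromatic c, 2 neighbours → 1 H
  atom 6: aromatic c, 2 neighbours → 1 H
  atom 7: aromatic c, 2 neighbours → 1 H
  atom 8: aromatic c, 3 neighbours → 0 H
  atom 9: aromatic c, 3 neighbours → 0 H
  atom 10: N, bond orders sum to 1 (valence 3) → 2 H
  atom 11: C, bond orders sum to 2 (valence 4) → 2 H
  atom 12: C, bond orders sum to 1 (valence 4) → 3 H
Total hydrogens: 13.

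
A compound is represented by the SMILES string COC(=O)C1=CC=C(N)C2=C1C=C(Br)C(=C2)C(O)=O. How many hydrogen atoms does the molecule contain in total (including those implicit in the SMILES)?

10

Walk through each heavy atom and fill implicit hydrogens from standard valence (C 4, N 3, O 2, S 2, halogen 1):
  atom 1: C, bond orders sum to 1 (valence 4) → 3 H
  atom 2: O, bond orders sum to 2 (valence 2) → 0 H
  atom 3: C, bond orders sum to 4 (valence 4) → 0 H
  atom 4: O, bond orders sum to 2 (valence 2) → 0 H
  atom 5: C, bond orders sum to 4 (valence 4) → 0 H
  atom 6: C, bond orders sum to 3 (valence 4) → 1 H
  atom 7: C, bond orders sum to 3 (valence 4) → 1 H
  atom 8: C, bond orders sum to 4 (valence 4) → 0 H
  atom 9: N, bond orders sum to 1 (valence 3) → 2 H
  atom 10: C, bond orders sum to 4 (valence 4) → 0 H
  atom 11: C, bond orders sum to 4 (valence 4) → 0 H
  atom 12: C, bond orders sum to 3 (valence 4) → 1 H
  atom 13: C, bond orders sum to 4 (valence 4) → 0 H
  atom 14: Br (halogen, monovalent) → 0 H
  atom 15: C, bond orders sum to 4 (valence 4) → 0 H
  atom 16: C, bond orders sum to 3 (valence 4) → 1 H
  atom 17: C, bond orders sum to 4 (valence 4) → 0 H
  atom 18: O, bond orders sum to 1 (valence 2) → 1 H
  atom 19: O, bond orders sum to 2 (valence 2) → 0 H
Total hydrogens: 10.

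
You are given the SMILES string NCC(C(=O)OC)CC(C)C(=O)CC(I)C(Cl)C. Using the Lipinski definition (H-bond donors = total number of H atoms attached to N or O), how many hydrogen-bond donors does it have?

2

Donors: find every N or O and count the H atoms it carries.
  atom 1 (N): bond orders sum to 1 → 2 H
  atom 5 (O): bond orders sum to 2 → 0 H
  atom 6 (O): bond orders sum to 2 → 0 H
  atom 12 (O): bond orders sum to 2 → 0 H
Lipinski HBD = 2.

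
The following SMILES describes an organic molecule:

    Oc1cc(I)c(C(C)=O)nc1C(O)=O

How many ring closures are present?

In SMILES, each pair of matching ring-closure digits denotes one ring-closing bond; the number of such bonds equals the number of independent rings.
Ring-closure bonds here: 1.

1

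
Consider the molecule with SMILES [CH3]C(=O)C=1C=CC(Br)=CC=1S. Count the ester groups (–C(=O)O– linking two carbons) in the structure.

Scan the SMILES for the ester motif — none present.
Groups that are present: 1 ketone, 1 thiol.

0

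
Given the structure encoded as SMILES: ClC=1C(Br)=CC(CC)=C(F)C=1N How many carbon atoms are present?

8

Count every carbon token in the SMILES (each C, including those in ring-closure positions and inside branches).
Carbon count: 8.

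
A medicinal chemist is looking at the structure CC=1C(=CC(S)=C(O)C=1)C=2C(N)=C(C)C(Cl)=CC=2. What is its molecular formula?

Walk through each heavy atom and fill implicit hydrogens from standard valence (C 4, N 3, O 2, S 2, halogen 1):
  atom 1: C, bond orders sum to 1 (valence 4) → 3 H
  atom 2: C, bond orders sum to 4 (valence 4) → 0 H
  atom 3: C, bond orders sum to 4 (valence 4) → 0 H
  atom 4: C, bond orders sum to 3 (valence 4) → 1 H
  atom 5: C, bond orders sum to 4 (valence 4) → 0 H
  atom 6: S, bond orders sum to 1 (valence 2) → 1 H
  atom 7: C, bond orders sum to 4 (valence 4) → 0 H
  atom 8: O, bond orders sum to 1 (valence 2) → 1 H
  atom 9: C, bond orders sum to 3 (valence 4) → 1 H
  atom 10: C, bond orders sum to 4 (valence 4) → 0 H
  atom 11: C, bond orders sum to 4 (valence 4) → 0 H
  atom 12: N, bond orders sum to 1 (valence 3) → 2 H
  atom 13: C, bond orders sum to 4 (valence 4) → 0 H
  atom 14: C, bond orders sum to 1 (valence 4) → 3 H
  atom 15: C, bond orders sum to 4 (valence 4) → 0 H
  atom 16: Cl (halogen, monovalent) → 0 H
  atom 17: C, bond orders sum to 3 (valence 4) → 1 H
  atom 18: C, bond orders sum to 3 (valence 4) → 1 H
Totals → C:14, H:14, Cl:1, N:1, O:1, S:1.
In Hill order: C14H14ClNOS.

C14H14ClNOS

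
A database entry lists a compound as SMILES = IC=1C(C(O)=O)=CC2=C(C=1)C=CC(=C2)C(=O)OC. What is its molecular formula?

Walk through each heavy atom and fill implicit hydrogens from standard valence (C 4, N 3, O 2, S 2, halogen 1):
  atom 1: I (halogen, monovalent) → 0 H
  atom 2: C, bond orders sum to 4 (valence 4) → 0 H
  atom 3: C, bond orders sum to 4 (valence 4) → 0 H
  atom 4: C, bond orders sum to 4 (valence 4) → 0 H
  atom 5: O, bond orders sum to 1 (valence 2) → 1 H
  atom 6: O, bond orders sum to 2 (valence 2) → 0 H
  atom 7: C, bond orders sum to 3 (valence 4) → 1 H
  atom 8: C, bond orders sum to 4 (valence 4) → 0 H
  atom 9: C, bond orders sum to 4 (valence 4) → 0 H
  atom 10: C, bond orders sum to 3 (valence 4) → 1 H
  atom 11: C, bond orders sum to 3 (valence 4) → 1 H
  atom 12: C, bond orders sum to 3 (valence 4) → 1 H
  atom 13: C, bond orders sum to 4 (valence 4) → 0 H
  atom 14: C, bond orders sum to 3 (valence 4) → 1 H
  atom 15: C, bond orders sum to 4 (valence 4) → 0 H
  atom 16: O, bond orders sum to 2 (valence 2) → 0 H
  atom 17: O, bond orders sum to 2 (valence 2) → 0 H
  atom 18: C, bond orders sum to 1 (valence 4) → 3 H
Totals → C:13, H:9, I:1, O:4.
In Hill order: C13H9IO4.

C13H9IO4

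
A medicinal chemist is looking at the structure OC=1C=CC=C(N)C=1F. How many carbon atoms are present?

Count every carbon token in the SMILES (each C, including those in ring-closure positions and inside branches).
Carbon count: 6.

6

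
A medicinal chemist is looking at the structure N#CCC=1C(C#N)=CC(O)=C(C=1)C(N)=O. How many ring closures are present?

In SMILES, each pair of matching ring-closure digits denotes one ring-closing bond; the number of such bonds equals the number of independent rings.
Ring-closure bonds here: 1.

1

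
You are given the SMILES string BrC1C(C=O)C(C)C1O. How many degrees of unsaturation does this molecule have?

Degree of unsaturation = (number of rings) + (number of π bonds).
Ring closures in the SMILES: 1.
π bonds: 1 double bond (each 1 DoU) → 1 DoU from unsaturation.
Total DoU = 1 + 1 = 2.

2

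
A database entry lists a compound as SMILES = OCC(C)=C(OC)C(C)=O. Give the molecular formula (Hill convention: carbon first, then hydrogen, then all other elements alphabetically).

C7H12O3

Walk through each heavy atom and fill implicit hydrogens from standard valence (C 4, N 3, O 2, S 2, halogen 1):
  atom 1: O, bond orders sum to 1 (valence 2) → 1 H
  atom 2: C, bond orders sum to 2 (valence 4) → 2 H
  atom 3: C, bond orders sum to 4 (valence 4) → 0 H
  atom 4: C, bond orders sum to 1 (valence 4) → 3 H
  atom 5: C, bond orders sum to 4 (valence 4) → 0 H
  atom 6: O, bond orders sum to 2 (valence 2) → 0 H
  atom 7: C, bond orders sum to 1 (valence 4) → 3 H
  atom 8: C, bond orders sum to 4 (valence 4) → 0 H
  atom 9: C, bond orders sum to 1 (valence 4) → 3 H
  atom 10: O, bond orders sum to 2 (valence 2) → 0 H
Totals → C:7, H:12, O:3.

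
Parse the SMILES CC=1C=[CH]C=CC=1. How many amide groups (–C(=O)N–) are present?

0

Scan the SMILES for the amide motif — none present.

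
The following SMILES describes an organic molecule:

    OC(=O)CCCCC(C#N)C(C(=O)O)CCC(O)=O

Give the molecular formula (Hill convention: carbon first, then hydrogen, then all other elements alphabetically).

Walk through each heavy atom and fill implicit hydrogens from standard valence (C 4, N 3, O 2, S 2, halogen 1):
  atom 1: O, bond orders sum to 1 (valence 2) → 1 H
  atom 2: C, bond orders sum to 4 (valence 4) → 0 H
  atom 3: O, bond orders sum to 2 (valence 2) → 0 H
  atom 4: C, bond orders sum to 2 (valence 4) → 2 H
  atom 5: C, bond orders sum to 2 (valence 4) → 2 H
  atom 6: C, bond orders sum to 2 (valence 4) → 2 H
  atom 7: C, bond orders sum to 2 (valence 4) → 2 H
  atom 8: C, bond orders sum to 3 (valence 4) → 1 H
  atom 9: C, bond orders sum to 4 (valence 4) → 0 H
  atom 10: N, bond orders sum to 3 (valence 3) → 0 H
  atom 11: C, bond orders sum to 3 (valence 4) → 1 H
  atom 12: C, bond orders sum to 4 (valence 4) → 0 H
  atom 13: O, bond orders sum to 2 (valence 2) → 0 H
  atom 14: O, bond orders sum to 1 (valence 2) → 1 H
  atom 15: C, bond orders sum to 2 (valence 4) → 2 H
  atom 16: C, bond orders sum to 2 (valence 4) → 2 H
  atom 17: C, bond orders sum to 4 (valence 4) → 0 H
  atom 18: O, bond orders sum to 1 (valence 2) → 1 H
  atom 19: O, bond orders sum to 2 (valence 2) → 0 H
Totals → C:12, H:17, N:1, O:6.
In Hill order: C12H17NO6.

C12H17NO6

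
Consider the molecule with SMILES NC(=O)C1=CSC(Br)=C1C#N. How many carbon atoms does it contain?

Count every carbon token in the SMILES (each C, including those in ring-closure positions and inside branches).
Carbon count: 6.

6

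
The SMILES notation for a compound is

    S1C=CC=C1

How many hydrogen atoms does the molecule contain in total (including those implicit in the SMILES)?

Walk through each heavy atom and fill implicit hydrogens from standard valence (C 4, N 3, O 2, S 2, halogen 1):
  atom 1: S, bond orders sum to 2 (valence 2) → 0 H
  atom 2: C, bond orders sum to 3 (valence 4) → 1 H
  atom 3: C, bond orders sum to 3 (valence 4) → 1 H
  atom 4: C, bond orders sum to 3 (valence 4) → 1 H
  atom 5: C, bond orders sum to 3 (valence 4) → 1 H
Total hydrogens: 4.

4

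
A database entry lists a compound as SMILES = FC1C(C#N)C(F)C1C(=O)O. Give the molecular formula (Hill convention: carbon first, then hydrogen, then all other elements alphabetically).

Walk through each heavy atom and fill implicit hydrogens from standard valence (C 4, N 3, O 2, S 2, halogen 1):
  atom 1: F (halogen, monovalent) → 0 H
  atom 2: C, bond orders sum to 3 (valence 4) → 1 H
  atom 3: C, bond orders sum to 3 (valence 4) → 1 H
  atom 4: C, bond orders sum to 4 (valence 4) → 0 H
  atom 5: N, bond orders sum to 3 (valence 3) → 0 H
  atom 6: C, bond orders sum to 3 (valence 4) → 1 H
  atom 7: F (halogen, monovalent) → 0 H
  atom 8: C, bond orders sum to 3 (valence 4) → 1 H
  atom 9: C, bond orders sum to 4 (valence 4) → 0 H
  atom 10: O, bond orders sum to 2 (valence 2) → 0 H
  atom 11: O, bond orders sum to 1 (valence 2) → 1 H
Totals → C:6, H:5, F:2, N:1, O:2.

C6H5F2NO2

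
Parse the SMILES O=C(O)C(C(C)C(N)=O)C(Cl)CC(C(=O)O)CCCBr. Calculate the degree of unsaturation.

Molecular formula: C12H19BrClNO5.
DoU = (2C + 2 + N − H − X) / 2, where X is the halogen count and O/S are ignored.
    = (2·12 + 2 + 1 − 19 − 2) / 2 = 6 / 2 = 3.

3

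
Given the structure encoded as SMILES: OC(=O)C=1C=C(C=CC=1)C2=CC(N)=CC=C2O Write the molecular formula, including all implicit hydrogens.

Walk through each heavy atom and fill implicit hydrogens from standard valence (C 4, N 3, O 2, S 2, halogen 1):
  atom 1: O, bond orders sum to 1 (valence 2) → 1 H
  atom 2: C, bond orders sum to 4 (valence 4) → 0 H
  atom 3: O, bond orders sum to 2 (valence 2) → 0 H
  atom 4: C, bond orders sum to 4 (valence 4) → 0 H
  atom 5: C, bond orders sum to 3 (valence 4) → 1 H
  atom 6: C, bond orders sum to 4 (valence 4) → 0 H
  atom 7: C, bond orders sum to 3 (valence 4) → 1 H
  atom 8: C, bond orders sum to 3 (valence 4) → 1 H
  atom 9: C, bond orders sum to 3 (valence 4) → 1 H
  atom 10: C, bond orders sum to 4 (valence 4) → 0 H
  atom 11: C, bond orders sum to 3 (valence 4) → 1 H
  atom 12: C, bond orders sum to 4 (valence 4) → 0 H
  atom 13: N, bond orders sum to 1 (valence 3) → 2 H
  atom 14: C, bond orders sum to 3 (valence 4) → 1 H
  atom 15: C, bond orders sum to 3 (valence 4) → 1 H
  atom 16: C, bond orders sum to 4 (valence 4) → 0 H
  atom 17: O, bond orders sum to 1 (valence 2) → 1 H
Totals → C:13, H:11, N:1, O:3.
In Hill order: C13H11NO3.

C13H11NO3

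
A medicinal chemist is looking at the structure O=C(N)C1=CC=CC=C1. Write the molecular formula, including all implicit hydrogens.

C7H7NO

Walk through each heavy atom and fill implicit hydrogens from standard valence (C 4, N 3, O 2, S 2, halogen 1):
  atom 1: O, bond orders sum to 2 (valence 2) → 0 H
  atom 2: C, bond orders sum to 4 (valence 4) → 0 H
  atom 3: N, bond orders sum to 1 (valence 3) → 2 H
  atom 4: C, bond orders sum to 4 (valence 4) → 0 H
  atom 5: C, bond orders sum to 3 (valence 4) → 1 H
  atom 6: C, bond orders sum to 3 (valence 4) → 1 H
  atom 7: C, bond orders sum to 3 (valence 4) → 1 H
  atom 8: C, bond orders sum to 3 (valence 4) → 1 H
  atom 9: C, bond orders sum to 3 (valence 4) → 1 H
Totals → C:7, H:7, N:1, O:1.
In Hill order: C7H7NO.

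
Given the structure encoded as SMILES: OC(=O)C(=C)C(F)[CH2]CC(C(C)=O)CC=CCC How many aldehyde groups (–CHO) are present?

Scan the SMILES for the aldehyde motif — none present.
Groups that are present: 2 alkene, 1 carboxylic acid, 1 ketone.

0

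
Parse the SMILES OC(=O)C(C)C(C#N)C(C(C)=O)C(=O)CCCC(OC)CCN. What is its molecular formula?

Walk through each heavy atom and fill implicit hydrogens from standard valence (C 4, N 3, O 2, S 2, halogen 1):
  atom 1: O, bond orders sum to 1 (valence 2) → 1 H
  atom 2: C, bond orders sum to 4 (valence 4) → 0 H
  atom 3: O, bond orders sum to 2 (valence 2) → 0 H
  atom 4: C, bond orders sum to 3 (valence 4) → 1 H
  atom 5: C, bond orders sum to 1 (valence 4) → 3 H
  atom 6: C, bond orders sum to 3 (valence 4) → 1 H
  atom 7: C, bond orders sum to 4 (valence 4) → 0 H
  atom 8: N, bond orders sum to 3 (valence 3) → 0 H
  atom 9: C, bond orders sum to 3 (valence 4) → 1 H
  atom 10: C, bond orders sum to 4 (valence 4) → 0 H
  atom 11: C, bond orders sum to 1 (valence 4) → 3 H
  atom 12: O, bond orders sum to 2 (valence 2) → 0 H
  atom 13: C, bond orders sum to 4 (valence 4) → 0 H
  atom 14: O, bond orders sum to 2 (valence 2) → 0 H
  atom 15: C, bond orders sum to 2 (valence 4) → 2 H
  atom 16: C, bond orders sum to 2 (valence 4) → 2 H
  atom 17: C, bond orders sum to 2 (valence 4) → 2 H
  atom 18: C, bond orders sum to 3 (valence 4) → 1 H
  atom 19: O, bond orders sum to 2 (valence 2) → 0 H
  atom 20: C, bond orders sum to 1 (valence 4) → 3 H
  atom 21: C, bond orders sum to 2 (valence 4) → 2 H
  atom 22: C, bond orders sum to 2 (valence 4) → 2 H
  atom 23: N, bond orders sum to 1 (valence 3) → 2 H
Totals → C:16, H:26, N:2, O:5.

C16H26N2O5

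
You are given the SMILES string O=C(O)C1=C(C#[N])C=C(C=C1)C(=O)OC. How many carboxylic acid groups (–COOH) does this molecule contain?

The carboxylic acid motif appears at heavy-atom position 2 in the SMILES.
Other groups present: 1 ester, 1 nitrile.
Carboxylic acid count: 1.

1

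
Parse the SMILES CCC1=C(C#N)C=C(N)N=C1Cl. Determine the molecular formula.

Walk through each heavy atom and fill implicit hydrogens from standard valence (C 4, N 3, O 2, S 2, halogen 1):
  atom 1: C, bond orders sum to 1 (valence 4) → 3 H
  atom 2: C, bond orders sum to 2 (valence 4) → 2 H
  atom 3: C, bond orders sum to 4 (valence 4) → 0 H
  atom 4: C, bond orders sum to 4 (valence 4) → 0 H
  atom 5: C, bond orders sum to 4 (valence 4) → 0 H
  atom 6: N, bond orders sum to 3 (valence 3) → 0 H
  atom 7: C, bond orders sum to 3 (valence 4) → 1 H
  atom 8: C, bond orders sum to 4 (valence 4) → 0 H
  atom 9: N, bond orders sum to 1 (valence 3) → 2 H
  atom 10: N, bond orders sum to 3 (valence 3) → 0 H
  atom 11: C, bond orders sum to 4 (valence 4) → 0 H
  atom 12: Cl (halogen, monovalent) → 0 H
Totals → C:8, H:8, Cl:1, N:3.

C8H8ClN3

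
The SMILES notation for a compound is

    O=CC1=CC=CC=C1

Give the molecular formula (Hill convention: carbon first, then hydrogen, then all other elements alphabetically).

C7H6O

Walk through each heavy atom and fill implicit hydrogens from standard valence (C 4, N 3, O 2, S 2, halogen 1):
  atom 1: O, bond orders sum to 2 (valence 2) → 0 H
  atom 2: C, bond orders sum to 3 (valence 4) → 1 H
  atom 3: C, bond orders sum to 4 (valence 4) → 0 H
  atom 4: C, bond orders sum to 3 (valence 4) → 1 H
  atom 5: C, bond orders sum to 3 (valence 4) → 1 H
  atom 6: C, bond orders sum to 3 (valence 4) → 1 H
  atom 7: C, bond orders sum to 3 (valence 4) → 1 H
  atom 8: C, bond orders sum to 3 (valence 4) → 1 H
Totals → C:7, H:6, O:1.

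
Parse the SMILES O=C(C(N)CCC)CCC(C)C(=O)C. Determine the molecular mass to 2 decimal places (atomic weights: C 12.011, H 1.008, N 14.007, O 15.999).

199.29 g/mol

First, the molecular formula is C11H21NO2 (counting implicit H from valence).
  C: 11 × 12.011 = 132.121
  H: 21 × 1.008 = 21.168
  N: 1 × 14.007 = 14.007
  O: 2 × 15.999 = 31.998
Sum: 11×12.011 + 21×1.008 + 1×14.007 + 2×15.999 = 199.294 → 199.29 g/mol.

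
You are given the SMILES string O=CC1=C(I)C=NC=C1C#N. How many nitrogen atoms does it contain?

2

Scan the SMILES for N atoms (remember two-letter symbols like Cl and Br are single atoms).
Nitrogen count: 2.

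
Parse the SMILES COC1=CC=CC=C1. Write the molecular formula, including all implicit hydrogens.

C7H8O

Walk through each heavy atom and fill implicit hydrogens from standard valence (C 4, N 3, O 2, S 2, halogen 1):
  atom 1: C, bond orders sum to 1 (valence 4) → 3 H
  atom 2: O, bond orders sum to 2 (valence 2) → 0 H
  atom 3: C, bond orders sum to 4 (valence 4) → 0 H
  atom 4: C, bond orders sum to 3 (valence 4) → 1 H
  atom 5: C, bond orders sum to 3 (valence 4) → 1 H
  atom 6: C, bond orders sum to 3 (valence 4) → 1 H
  atom 7: C, bond orders sum to 3 (valence 4) → 1 H
  atom 8: C, bond orders sum to 3 (valence 4) → 1 H
Totals → C:7, H:8, O:1.
In Hill order: C7H8O.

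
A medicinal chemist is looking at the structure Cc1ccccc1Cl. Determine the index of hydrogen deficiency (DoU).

Molecular formula: C7H7Cl.
DoU = (2C + 2 + N − H − X) / 2, where X is the halogen count and O/S are ignored.
    = (2·7 + 2 + 0 − 7 − 1) / 2 = 8 / 2 = 4.

4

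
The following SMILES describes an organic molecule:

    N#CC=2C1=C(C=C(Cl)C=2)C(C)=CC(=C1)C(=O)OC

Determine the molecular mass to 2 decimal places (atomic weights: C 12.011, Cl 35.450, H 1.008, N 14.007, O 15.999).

259.69 g/mol

First, the molecular formula is C14H10ClNO2 (counting implicit H from valence).
  C: 14 × 12.011 = 168.154
  Cl: 1 × 35.450 = 35.450
  H: 10 × 1.008 = 10.080
  N: 1 × 14.007 = 14.007
  O: 2 × 15.999 = 31.998
Sum: 14×12.011 + 1×35.450 + 10×1.008 + 1×14.007 + 2×15.999 = 259.689 → 259.69 g/mol.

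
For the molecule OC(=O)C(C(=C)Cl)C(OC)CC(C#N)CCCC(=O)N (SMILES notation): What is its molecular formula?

C13H19ClN2O4

Walk through each heavy atom and fill implicit hydrogens from standard valence (C 4, N 3, O 2, S 2, halogen 1):
  atom 1: O, bond orders sum to 1 (valence 2) → 1 H
  atom 2: C, bond orders sum to 4 (valence 4) → 0 H
  atom 3: O, bond orders sum to 2 (valence 2) → 0 H
  atom 4: C, bond orders sum to 3 (valence 4) → 1 H
  atom 5: C, bond orders sum to 4 (valence 4) → 0 H
  atom 6: C, bond orders sum to 2 (valence 4) → 2 H
  atom 7: Cl (halogen, monovalent) → 0 H
  atom 8: C, bond orders sum to 3 (valence 4) → 1 H
  atom 9: O, bond orders sum to 2 (valence 2) → 0 H
  atom 10: C, bond orders sum to 1 (valence 4) → 3 H
  atom 11: C, bond orders sum to 2 (valence 4) → 2 H
  atom 12: C, bond orders sum to 3 (valence 4) → 1 H
  atom 13: C, bond orders sum to 4 (valence 4) → 0 H
  atom 14: N, bond orders sum to 3 (valence 3) → 0 H
  atom 15: C, bond orders sum to 2 (valence 4) → 2 H
  atom 16: C, bond orders sum to 2 (valence 4) → 2 H
  atom 17: C, bond orders sum to 2 (valence 4) → 2 H
  atom 18: C, bond orders sum to 4 (valence 4) → 0 H
  atom 19: O, bond orders sum to 2 (valence 2) → 0 H
  atom 20: N, bond orders sum to 1 (valence 3) → 2 H
Totals → C:13, H:19, Cl:1, N:2, O:4.
In Hill order: C13H19ClN2O4.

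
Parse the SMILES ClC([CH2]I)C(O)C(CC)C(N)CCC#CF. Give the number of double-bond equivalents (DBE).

Degree of unsaturation = (number of rings) + (number of π bonds).
Ring closures in the SMILES: 0.
π bonds: 1 triple bond (each 2 DoU) → 2 DoU from unsaturation.
Total DoU = 0 + 2 = 2.

2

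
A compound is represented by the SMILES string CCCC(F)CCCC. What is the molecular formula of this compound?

Walk through each heavy atom and fill implicit hydrogens from standard valence (C 4, N 3, O 2, S 2, halogen 1):
  atom 1: C, bond orders sum to 1 (valence 4) → 3 H
  atom 2: C, bond orders sum to 2 (valence 4) → 2 H
  atom 3: C, bond orders sum to 2 (valence 4) → 2 H
  atom 4: C, bond orders sum to 3 (valence 4) → 1 H
  atom 5: F (halogen, monovalent) → 0 H
  atom 6: C, bond orders sum to 2 (valence 4) → 2 H
  atom 7: C, bond orders sum to 2 (valence 4) → 2 H
  atom 8: C, bond orders sum to 2 (valence 4) → 2 H
  atom 9: C, bond orders sum to 1 (valence 4) → 3 H
Totals → C:8, H:17, F:1.
In Hill order: C8H17F.

C8H17F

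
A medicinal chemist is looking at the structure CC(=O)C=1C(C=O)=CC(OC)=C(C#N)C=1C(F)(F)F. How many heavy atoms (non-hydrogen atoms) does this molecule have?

19

Every atom symbol written in the SMILES (organic subset) is one heavy atom; implicit H are not written.
Heavy atoms by element → C:12, F:3, N:1, O:3.
Total: 19.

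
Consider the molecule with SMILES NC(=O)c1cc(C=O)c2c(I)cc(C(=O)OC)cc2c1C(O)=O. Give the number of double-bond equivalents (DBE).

Molecular formula: C15H10INO6.
DoU = (2C + 2 + N − H − X) / 2, where X is the halogen count and O/S are ignored.
    = (2·15 + 2 + 1 − 10 − 1) / 2 = 22 / 2 = 11.

11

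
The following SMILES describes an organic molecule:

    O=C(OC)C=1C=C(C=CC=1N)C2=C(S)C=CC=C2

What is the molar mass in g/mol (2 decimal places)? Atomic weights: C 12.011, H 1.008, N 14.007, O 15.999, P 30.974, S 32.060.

259.32 g/mol

First, the molecular formula is C14H13NO2S (counting implicit H from valence).
  C: 14 × 12.011 = 168.154
  H: 13 × 1.008 = 13.104
  N: 1 × 14.007 = 14.007
  O: 2 × 15.999 = 31.998
  S: 1 × 32.060 = 32.060
Sum: 14×12.011 + 13×1.008 + 1×14.007 + 2×15.999 + 1×32.060 = 259.323 → 259.32 g/mol.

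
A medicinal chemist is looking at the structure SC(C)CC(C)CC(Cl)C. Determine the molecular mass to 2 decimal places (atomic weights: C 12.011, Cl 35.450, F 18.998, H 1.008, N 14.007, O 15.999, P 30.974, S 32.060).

First, the molecular formula is C8H17ClS (counting implicit H from valence).
  C: 8 × 12.011 = 96.088
  Cl: 1 × 35.450 = 35.450
  H: 17 × 1.008 = 17.136
  S: 1 × 32.060 = 32.060
Sum: 8×12.011 + 1×35.450 + 17×1.008 + 1×32.060 = 180.734 → 180.73 g/mol.

180.73 g/mol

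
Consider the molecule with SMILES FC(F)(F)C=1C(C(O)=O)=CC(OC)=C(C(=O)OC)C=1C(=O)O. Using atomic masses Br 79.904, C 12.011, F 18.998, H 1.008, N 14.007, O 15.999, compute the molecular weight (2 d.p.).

322.19 g/mol

First, the molecular formula is C12H9F3O7 (counting implicit H from valence).
  C: 12 × 12.011 = 144.132
  F: 3 × 18.998 = 56.994
  H: 9 × 1.008 = 9.072
  O: 7 × 15.999 = 111.993
Sum: 12×12.011 + 3×18.998 + 9×1.008 + 7×15.999 = 322.191 → 322.19 g/mol.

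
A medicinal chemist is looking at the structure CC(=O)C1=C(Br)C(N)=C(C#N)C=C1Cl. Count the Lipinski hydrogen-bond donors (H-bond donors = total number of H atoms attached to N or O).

Donors: find every N or O and count the H atoms it carries.
  atom 3 (O): bond orders sum to 2 → 0 H
  atom 8 (N): bond orders sum to 1 → 2 H
  atom 11 (N): bond orders sum to 3 → 0 H
Lipinski HBD = 2.

2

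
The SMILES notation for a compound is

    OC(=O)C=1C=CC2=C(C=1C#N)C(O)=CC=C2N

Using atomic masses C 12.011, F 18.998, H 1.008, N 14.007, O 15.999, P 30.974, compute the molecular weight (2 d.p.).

First, the molecular formula is C12H8N2O3 (counting implicit H from valence).
  C: 12 × 12.011 = 144.132
  H: 8 × 1.008 = 8.064
  N: 2 × 14.007 = 28.014
  O: 3 × 15.999 = 47.997
Sum: 12×12.011 + 8×1.008 + 2×14.007 + 3×15.999 = 228.207 → 228.21 g/mol.

228.21 g/mol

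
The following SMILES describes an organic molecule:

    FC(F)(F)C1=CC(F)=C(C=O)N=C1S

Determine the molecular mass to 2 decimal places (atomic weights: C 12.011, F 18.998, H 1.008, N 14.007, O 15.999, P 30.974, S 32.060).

First, the molecular formula is C7H3F4NOS (counting implicit H from valence).
  C: 7 × 12.011 = 84.077
  F: 4 × 18.998 = 75.992
  H: 3 × 1.008 = 3.024
  N: 1 × 14.007 = 14.007
  O: 1 × 15.999 = 15.999
  S: 1 × 32.060 = 32.060
Sum: 7×12.011 + 4×18.998 + 3×1.008 + 1×14.007 + 1×15.999 + 1×32.060 = 225.159 → 225.16 g/mol.

225.16 g/mol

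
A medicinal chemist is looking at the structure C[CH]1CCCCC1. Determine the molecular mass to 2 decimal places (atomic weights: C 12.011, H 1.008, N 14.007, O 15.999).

98.19 g/mol

First, the molecular formula is C7H14 (counting implicit H from valence).
  C: 7 × 12.011 = 84.077
  H: 14 × 1.008 = 14.112
Sum: 7×12.011 + 14×1.008 = 98.189 → 98.19 g/mol.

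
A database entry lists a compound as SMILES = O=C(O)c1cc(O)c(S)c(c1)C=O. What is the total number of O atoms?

4

Scan the SMILES for O atoms (remember two-letter symbols like Cl and Br are single atoms).
Oxygen count: 4.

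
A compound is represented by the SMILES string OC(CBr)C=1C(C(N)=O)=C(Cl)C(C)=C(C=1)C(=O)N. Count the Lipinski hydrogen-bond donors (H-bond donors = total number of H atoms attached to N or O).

Donors: find every N or O and count the H atoms it carries.
  atom 1 (O): bond orders sum to 1 → 1 H
  atom 8 (N): bond orders sum to 1 → 2 H
  atom 9 (O): bond orders sum to 2 → 0 H
  atom 17 (O): bond orders sum to 2 → 0 H
  atom 18 (N): bond orders sum to 1 → 2 H
Lipinski HBD = 5.

5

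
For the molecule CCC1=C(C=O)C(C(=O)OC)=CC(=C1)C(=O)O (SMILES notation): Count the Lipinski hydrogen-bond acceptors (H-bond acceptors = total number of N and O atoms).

N atoms: 0; O atoms: 5.
Lipinski HBA = 0 + 5 = 5.

5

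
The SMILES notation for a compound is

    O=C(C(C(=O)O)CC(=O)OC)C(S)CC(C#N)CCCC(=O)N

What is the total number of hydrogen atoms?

Walk through each heavy atom and fill implicit hydrogens from standard valence (C 4, N 3, O 2, S 2, halogen 1):
  atom 1: O, bond orders sum to 2 (valence 2) → 0 H
  atom 2: C, bond orders sum to 4 (valence 4) → 0 H
  atom 3: C, bond orders sum to 3 (valence 4) → 1 H
  atom 4: C, bond orders sum to 4 (valence 4) → 0 H
  atom 5: O, bond orders sum to 2 (valence 2) → 0 H
  atom 6: O, bond orders sum to 1 (valence 2) → 1 H
  atom 7: C, bond orders sum to 2 (valence 4) → 2 H
  atom 8: C, bond orders sum to 4 (valence 4) → 0 H
  atom 9: O, bond orders sum to 2 (valence 2) → 0 H
  atom 10: O, bond orders sum to 2 (valence 2) → 0 H
  atom 11: C, bond orders sum to 1 (valence 4) → 3 H
  atom 12: C, bond orders sum to 3 (valence 4) → 1 H
  atom 13: S, bond orders sum to 1 (valence 2) → 1 H
  atom 14: C, bond orders sum to 2 (valence 4) → 2 H
  atom 15: C, bond orders sum to 3 (valence 4) → 1 H
  atom 16: C, bond orders sum to 4 (valence 4) → 0 H
  atom 17: N, bond orders sum to 3 (valence 3) → 0 H
  atom 18: C, bond orders sum to 2 (valence 4) → 2 H
  atom 19: C, bond orders sum to 2 (valence 4) → 2 H
  atom 20: C, bond orders sum to 2 (valence 4) → 2 H
  atom 21: C, bond orders sum to 4 (valence 4) → 0 H
  atom 22: O, bond orders sum to 2 (valence 2) → 0 H
  atom 23: N, bond orders sum to 1 (valence 3) → 2 H
Total hydrogens: 20.

20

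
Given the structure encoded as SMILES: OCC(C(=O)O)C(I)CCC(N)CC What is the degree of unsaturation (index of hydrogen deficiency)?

1

Degree of unsaturation = (number of rings) + (number of π bonds).
Ring closures in the SMILES: 0.
π bonds: 1 double bond (each 1 DoU) → 1 DoU from unsaturation.
Total DoU = 0 + 1 = 1.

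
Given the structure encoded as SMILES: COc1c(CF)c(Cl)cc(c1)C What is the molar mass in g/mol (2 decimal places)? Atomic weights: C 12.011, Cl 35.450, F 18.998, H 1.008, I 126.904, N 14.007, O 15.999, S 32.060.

First, the molecular formula is C9H10ClFO (counting implicit H from valence).
  C: 9 × 12.011 = 108.099
  Cl: 1 × 35.450 = 35.450
  F: 1 × 18.998 = 18.998
  H: 10 × 1.008 = 10.080
  O: 1 × 15.999 = 15.999
Sum: 9×12.011 + 1×35.450 + 1×18.998 + 10×1.008 + 1×15.999 = 188.626 → 188.63 g/mol.

188.63 g/mol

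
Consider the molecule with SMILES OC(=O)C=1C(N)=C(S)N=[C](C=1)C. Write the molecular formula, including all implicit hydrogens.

Walk through each heavy atom and fill implicit hydrogens from standard valence (C 4, N 3, O 2, S 2, halogen 1):
  atom 1: O, bond orders sum to 1 (valence 2) → 1 H
  atom 2: C, bond orders sum to 4 (valence 4) → 0 H
  atom 3: O, bond orders sum to 2 (valence 2) → 0 H
  atom 4: C, bond orders sum to 4 (valence 4) → 0 H
  atom 5: C, bond orders sum to 4 (valence 4) → 0 H
  atom 6: N, bond orders sum to 1 (valence 3) → 2 H
  atom 7: C, bond orders sum to 4 (valence 4) → 0 H
  atom 8: S, bond orders sum to 1 (valence 2) → 1 H
  atom 9: N, bond orders sum to 3 (valence 3) → 0 H
  atom 10: C with explicit H count 0
  atom 11: C, bond orders sum to 3 (valence 4) → 1 H
  atom 12: C, bond orders sum to 1 (valence 4) → 3 H
Totals → C:7, H:8, N:2, O:2, S:1.
In Hill order: C7H8N2O2S.

C7H8N2O2S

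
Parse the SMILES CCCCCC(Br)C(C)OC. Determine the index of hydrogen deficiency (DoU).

0

Molecular formula: C9H19BrO.
DoU = (2C + 2 + N − H − X) / 2, where X is the halogen count and O/S are ignored.
    = (2·9 + 2 + 0 − 19 − 1) / 2 = 0 / 2 = 0.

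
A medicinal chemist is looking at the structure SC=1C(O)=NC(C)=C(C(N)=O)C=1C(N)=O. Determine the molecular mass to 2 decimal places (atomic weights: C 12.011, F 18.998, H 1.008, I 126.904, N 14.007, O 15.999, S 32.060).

First, the molecular formula is C8H9N3O3S (counting implicit H from valence).
  C: 8 × 12.011 = 96.088
  H: 9 × 1.008 = 9.072
  N: 3 × 14.007 = 42.021
  O: 3 × 15.999 = 47.997
  S: 1 × 32.060 = 32.060
Sum: 8×12.011 + 9×1.008 + 3×14.007 + 3×15.999 + 1×32.060 = 227.238 → 227.24 g/mol.

227.24 g/mol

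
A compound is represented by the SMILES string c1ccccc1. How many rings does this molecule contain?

In SMILES, each pair of matching ring-closure digits denotes one ring-closing bond; the number of such bonds equals the number of independent rings.
Ring-closure bonds here: 1.

1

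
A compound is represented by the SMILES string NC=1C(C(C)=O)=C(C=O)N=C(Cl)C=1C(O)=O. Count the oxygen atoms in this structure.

Scan the SMILES for O atoms (remember two-letter symbols like Cl and Br are single atoms).
Oxygen count: 4.

4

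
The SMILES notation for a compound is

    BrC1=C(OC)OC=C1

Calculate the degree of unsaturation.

Molecular formula: C5H5BrO2.
DoU = (2C + 2 + N − H − X) / 2, where X is the halogen count and O/S are ignored.
    = (2·5 + 2 + 0 − 5 − 1) / 2 = 6 / 2 = 3.

3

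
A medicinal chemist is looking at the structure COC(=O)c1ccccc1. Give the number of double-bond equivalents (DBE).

Molecular formula: C8H8O2.
DoU = (2C + 2 + N − H − X) / 2, where X is the halogen count and O/S are ignored.
    = (2·8 + 2 + 0 − 8 − 0) / 2 = 10 / 2 = 5.

5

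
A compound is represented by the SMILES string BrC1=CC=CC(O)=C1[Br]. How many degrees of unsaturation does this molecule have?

4

Degree of unsaturation = (number of rings) + (number of π bonds).
Ring closures in the SMILES: 1.
π bonds: 3 double bonds (each 1 DoU) → 3 DoU from unsaturation.
Total DoU = 1 + 3 = 4.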